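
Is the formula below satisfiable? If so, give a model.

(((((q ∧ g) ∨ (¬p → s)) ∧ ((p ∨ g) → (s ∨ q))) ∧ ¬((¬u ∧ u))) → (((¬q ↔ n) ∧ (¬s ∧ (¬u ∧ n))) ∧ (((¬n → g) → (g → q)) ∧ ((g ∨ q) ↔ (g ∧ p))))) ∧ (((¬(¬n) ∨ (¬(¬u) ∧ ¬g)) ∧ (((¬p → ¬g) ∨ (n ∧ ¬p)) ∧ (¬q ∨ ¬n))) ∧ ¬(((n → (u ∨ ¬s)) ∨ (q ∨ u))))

The formula is unsatisfiable.

Case s = True: the formula simplifies to (¬u ∧ u) ∧ (((¬(¬n) ∨ (¬(¬u) ∧ ¬g)) ∧ (((¬p → ¬g) ∨ (n ∧ ¬p)) ∧ (¬q ∨ ¬n))) ∧ ¬(((n → u) ∨ (q ∨ u)))).
  u = True: the conjunct ¬u is False.
  u = False: the conjunct u is False.
Case s = False: the conjunct ¬(((n → (u ∨ ¬s)) ∨ (q ∨ u))) becomes ¬((True ∨ (q ∨ u))) = False.
Both cases fail — unsatisfiable.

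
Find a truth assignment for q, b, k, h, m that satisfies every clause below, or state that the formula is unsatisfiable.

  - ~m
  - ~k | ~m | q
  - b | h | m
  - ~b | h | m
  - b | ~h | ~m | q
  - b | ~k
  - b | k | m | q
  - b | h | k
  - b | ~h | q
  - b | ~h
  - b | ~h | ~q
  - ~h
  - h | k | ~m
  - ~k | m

Case h = True:
  Clause (~h) is falsified — contradiction.
Case h = False:
  (~m) forces m = False.
  (b | h | m) forces b = True.
  Clause (~b | h | m) is falsified — contradiction.
Both cases fail, so the formula is unsatisfiable.

Unsatisfiable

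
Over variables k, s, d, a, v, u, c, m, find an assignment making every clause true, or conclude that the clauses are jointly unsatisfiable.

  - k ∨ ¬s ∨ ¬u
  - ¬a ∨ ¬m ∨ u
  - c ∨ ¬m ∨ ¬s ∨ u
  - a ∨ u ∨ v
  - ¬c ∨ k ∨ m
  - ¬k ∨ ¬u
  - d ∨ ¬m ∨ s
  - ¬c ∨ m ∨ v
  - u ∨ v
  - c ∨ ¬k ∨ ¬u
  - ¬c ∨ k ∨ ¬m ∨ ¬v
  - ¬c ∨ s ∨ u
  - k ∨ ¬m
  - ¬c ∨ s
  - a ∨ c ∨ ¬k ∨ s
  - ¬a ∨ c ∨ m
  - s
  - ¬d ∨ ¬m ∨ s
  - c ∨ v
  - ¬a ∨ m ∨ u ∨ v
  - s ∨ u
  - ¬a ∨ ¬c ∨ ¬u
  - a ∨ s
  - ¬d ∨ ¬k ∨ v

Unit clause (s) forces s = True.
Set k = True.
  then (¬k ∨ ¬u) forces u = False.
  then (u ∨ v) forces v = True.
Set d = False.
Set a = True.
  then (¬a ∨ ¬m ∨ u) forces m = False.
  then (¬a ∨ c ∨ m) forces c = True.
All clauses satisfied.

k=T, s=T, d=F, a=T, v=T, u=F, c=T, m=F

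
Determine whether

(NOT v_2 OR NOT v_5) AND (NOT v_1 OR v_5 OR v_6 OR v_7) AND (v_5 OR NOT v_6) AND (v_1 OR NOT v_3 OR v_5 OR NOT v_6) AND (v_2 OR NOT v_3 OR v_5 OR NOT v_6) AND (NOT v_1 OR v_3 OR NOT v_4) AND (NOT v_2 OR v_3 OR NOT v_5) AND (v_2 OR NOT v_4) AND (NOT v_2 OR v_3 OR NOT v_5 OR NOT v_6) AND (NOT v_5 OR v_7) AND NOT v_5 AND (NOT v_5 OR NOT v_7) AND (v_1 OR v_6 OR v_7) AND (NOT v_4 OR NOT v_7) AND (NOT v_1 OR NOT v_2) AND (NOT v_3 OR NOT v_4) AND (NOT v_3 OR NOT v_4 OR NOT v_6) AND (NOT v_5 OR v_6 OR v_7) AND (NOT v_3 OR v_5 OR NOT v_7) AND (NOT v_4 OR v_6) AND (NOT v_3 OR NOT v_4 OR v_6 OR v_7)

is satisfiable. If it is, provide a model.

v_1: False, v_2: False, v_3: False, v_4: False, v_5: False, v_6: False, v_7: True

Unit clause (NOT v_5) forces v_5 = False.
In (v_5 OR NOT v_6) only NOT v_6 is left, so v_6 = False.
In (NOT v_4 OR v_6) only NOT v_4 is left, so v_4 = False.
Set v_1 = False.
  then (v_1 OR v_6 OR v_7) forces v_7 = True.
  then (NOT v_3 OR v_5 OR NOT v_7) forces v_3 = False.
Set v_2 = False.
All clauses satisfied.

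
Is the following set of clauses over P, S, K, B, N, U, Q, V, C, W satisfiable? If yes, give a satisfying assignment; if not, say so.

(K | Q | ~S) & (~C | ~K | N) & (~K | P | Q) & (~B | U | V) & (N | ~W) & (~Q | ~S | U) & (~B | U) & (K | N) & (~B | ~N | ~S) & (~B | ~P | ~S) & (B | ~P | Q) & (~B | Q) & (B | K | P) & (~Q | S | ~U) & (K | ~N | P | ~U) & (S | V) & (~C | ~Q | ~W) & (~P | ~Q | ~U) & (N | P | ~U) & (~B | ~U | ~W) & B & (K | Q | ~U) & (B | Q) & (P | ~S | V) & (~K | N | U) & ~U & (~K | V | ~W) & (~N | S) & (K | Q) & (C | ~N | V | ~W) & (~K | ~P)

UNSATISFIABLE

Case B = True:
  (~B | U) forces U = True.
  Clause (~U) is falsified — contradiction.
Case B = False:
  Clause (B) is falsified — contradiction.
Both cases fail, so the formula is unsatisfiable.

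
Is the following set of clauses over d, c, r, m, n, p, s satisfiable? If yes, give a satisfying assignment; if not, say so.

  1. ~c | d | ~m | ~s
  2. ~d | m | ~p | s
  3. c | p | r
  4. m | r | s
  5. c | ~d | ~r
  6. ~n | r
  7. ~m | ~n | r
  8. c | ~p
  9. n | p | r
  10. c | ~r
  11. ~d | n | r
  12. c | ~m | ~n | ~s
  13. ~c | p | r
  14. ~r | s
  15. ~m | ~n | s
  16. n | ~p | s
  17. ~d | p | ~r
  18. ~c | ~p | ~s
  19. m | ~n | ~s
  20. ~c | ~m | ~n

d = False; c = True; r = True; m = False; n = False; p = False; s = True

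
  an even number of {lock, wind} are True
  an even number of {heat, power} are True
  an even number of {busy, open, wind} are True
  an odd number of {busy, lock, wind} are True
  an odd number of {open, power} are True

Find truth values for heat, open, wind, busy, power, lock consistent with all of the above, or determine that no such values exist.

heat = False, open = True, wind = False, busy = True, power = False, lock = False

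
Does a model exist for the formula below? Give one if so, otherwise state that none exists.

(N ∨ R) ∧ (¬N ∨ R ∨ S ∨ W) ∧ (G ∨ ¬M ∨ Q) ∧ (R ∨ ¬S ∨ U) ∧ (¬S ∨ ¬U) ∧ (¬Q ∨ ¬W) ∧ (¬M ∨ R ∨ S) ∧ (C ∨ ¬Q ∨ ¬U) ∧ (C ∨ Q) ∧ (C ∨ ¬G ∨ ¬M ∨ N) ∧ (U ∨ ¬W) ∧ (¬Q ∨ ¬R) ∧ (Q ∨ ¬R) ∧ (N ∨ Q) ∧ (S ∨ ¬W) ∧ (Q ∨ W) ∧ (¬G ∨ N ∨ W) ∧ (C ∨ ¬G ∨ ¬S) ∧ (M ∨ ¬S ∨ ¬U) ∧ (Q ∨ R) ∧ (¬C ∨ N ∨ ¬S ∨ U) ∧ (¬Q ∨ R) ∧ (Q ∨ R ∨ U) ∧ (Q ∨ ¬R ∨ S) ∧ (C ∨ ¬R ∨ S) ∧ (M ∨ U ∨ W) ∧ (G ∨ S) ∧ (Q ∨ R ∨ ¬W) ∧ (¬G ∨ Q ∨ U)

Case R = True:
  (¬Q ∨ ¬R) forces Q = False.
  Clause (Q ∨ ¬R) is falsified — contradiction.
Case R = False:
  (N ∨ R) forces N = True.
  (Q ∨ R) forces Q = True.
  Clause (¬Q ∨ R) is falsified — contradiction.
Both cases fail, so the formula is unsatisfiable.

Unsatisfiable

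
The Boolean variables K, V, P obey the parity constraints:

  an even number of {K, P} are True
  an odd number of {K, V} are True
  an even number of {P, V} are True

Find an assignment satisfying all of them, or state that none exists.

Unsatisfiable — no assignment works.

Adding constraints 1, 2, 3 mod 2: every variable appears an even number of times on the left, so the left side is 0.
But the right sides sum to 1 (mod 2). 0 ≠ 1 — the system is inconsistent.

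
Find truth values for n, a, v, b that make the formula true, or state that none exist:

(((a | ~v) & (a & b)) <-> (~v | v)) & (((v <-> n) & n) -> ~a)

n = False, a = True, v = True, b = True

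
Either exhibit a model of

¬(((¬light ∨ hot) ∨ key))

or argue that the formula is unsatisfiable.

hot = False; key = False; light = True

  ¬(((¬light ∨ hot) ∨ key)) = True
    (¬light ∨ hot) ∨ key = False
      ¬light ∨ hot = False
        ¬light = False
The formula evaluates to True.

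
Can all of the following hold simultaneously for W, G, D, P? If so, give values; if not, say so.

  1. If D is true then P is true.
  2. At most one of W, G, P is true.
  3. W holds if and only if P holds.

W=F, G=F, D=F, P=F

  (1) D=F ⇒ P: vacuous ✓
  (2) {W, G, P}: 0 true — at most one ✓
  (3) W=F, P=F — same ✓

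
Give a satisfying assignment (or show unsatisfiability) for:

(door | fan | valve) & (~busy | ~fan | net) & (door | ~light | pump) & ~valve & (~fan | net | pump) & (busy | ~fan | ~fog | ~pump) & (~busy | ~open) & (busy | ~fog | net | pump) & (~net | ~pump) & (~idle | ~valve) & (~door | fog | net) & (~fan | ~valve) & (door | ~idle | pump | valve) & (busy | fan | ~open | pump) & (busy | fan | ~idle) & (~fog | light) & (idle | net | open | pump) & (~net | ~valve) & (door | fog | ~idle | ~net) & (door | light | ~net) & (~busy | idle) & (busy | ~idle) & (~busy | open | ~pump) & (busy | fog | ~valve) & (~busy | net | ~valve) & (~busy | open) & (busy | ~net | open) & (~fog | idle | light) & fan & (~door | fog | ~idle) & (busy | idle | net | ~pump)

valve = False, idle = False, net = True, door = True, fog = True, open = True, fan = True, busy = False, light = True, pump = False

Unit clause (~valve) forces valve = False.
Unit clause (fan) forces fan = True.
Try idle = True:
  (busy | ~idle) forces busy = True.
  (~busy | ~fan | net) forces net = True.
  (~busy | ~open) forces open = False.
  clause (~busy | open) is falsified — backtrack.
So idle = False.
  then (~busy | idle) forces busy = False.
Set net = True.
  then (~net | ~pump) forces pump = False.
  then (busy | ~net | open) forces open = True.
Set door = True.
Set fog = True.
  then (~fog | light) forces light = True.
All clauses satisfied.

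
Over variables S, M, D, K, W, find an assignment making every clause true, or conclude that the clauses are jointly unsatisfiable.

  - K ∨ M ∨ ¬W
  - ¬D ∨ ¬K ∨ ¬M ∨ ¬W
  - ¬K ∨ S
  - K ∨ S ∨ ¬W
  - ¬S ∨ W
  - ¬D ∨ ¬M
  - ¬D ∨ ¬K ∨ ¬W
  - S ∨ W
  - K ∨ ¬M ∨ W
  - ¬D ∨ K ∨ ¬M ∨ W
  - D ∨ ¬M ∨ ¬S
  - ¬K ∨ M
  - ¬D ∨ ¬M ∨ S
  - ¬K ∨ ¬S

Unsatisfiable

Case S = True:
  (¬S ∨ W) forces W = True.
  (¬K ∨ ¬S) forces K = False.
  (K ∨ M ∨ ¬W) forces M = True.
  (¬D ∨ ¬M) forces D = False.
  Clause (D ∨ ¬M ∨ ¬S) is falsified — contradiction.
Case S = False:
  (¬K ∨ S) forces K = False.
  (K ∨ S ∨ ¬W) forces W = False.
  Clause (S ∨ W) is falsified — contradiction.
Both cases fail, so the formula is unsatisfiable.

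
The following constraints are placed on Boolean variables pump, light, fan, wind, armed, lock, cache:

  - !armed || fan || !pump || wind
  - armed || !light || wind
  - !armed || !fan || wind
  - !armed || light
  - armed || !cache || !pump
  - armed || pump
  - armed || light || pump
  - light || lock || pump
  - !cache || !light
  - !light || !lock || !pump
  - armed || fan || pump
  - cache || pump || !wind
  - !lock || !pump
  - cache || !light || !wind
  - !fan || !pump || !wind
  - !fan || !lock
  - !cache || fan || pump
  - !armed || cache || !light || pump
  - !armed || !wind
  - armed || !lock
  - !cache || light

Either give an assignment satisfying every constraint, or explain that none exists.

Set pump = True.
  then (!lock || !pump) forces lock = False.
Set light = False.
  then (!armed || light) forces armed = False.
  then (armed || !cache || !pump) forces cache = False.
Set fan = False.
Set wind = True.
All clauses satisfied.

pump = True; light = False; fan = False; wind = True; armed = False; lock = False; cache = False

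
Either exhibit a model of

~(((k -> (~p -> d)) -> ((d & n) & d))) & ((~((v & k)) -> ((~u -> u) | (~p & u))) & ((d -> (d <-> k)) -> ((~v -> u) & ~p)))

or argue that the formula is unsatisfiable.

n: False, k: False, d: False, u: True, p: False, v: True

  ~(((k -> (~p -> d)) -> ((d & n) & d))) = True
    (k -> (~p -> d)) -> ((d & n) & d) = False
      k -> (~p -> d) = True
        ~p -> d = False
          ~p = True
      (d & n) & d = False
        d & n = False
  (~((v & k)) -> ((~u -> u) | (~p & u))) & ((d -> (d <-> k)) -> ((~v -> u) & ~p)) = True
    ~((v & k)) -> ((~u -> u) | (~p & u)) = True
      ~((v & k)) = True
        v & k = False
      (~u -> u) | (~p & u) = True
        ~u -> u = True
          ~u = False
        ~p & u = True
          ~p = True
    (d -> (d <-> k)) -> ((~v -> u) & ~p) = True
      d -> (d <-> k) = True
        d <-> k = True
      (~v -> u) & ~p = True
        ~v -> u = True
          ~v = False
        ~p = True
Both conjuncts True, so the formula holds.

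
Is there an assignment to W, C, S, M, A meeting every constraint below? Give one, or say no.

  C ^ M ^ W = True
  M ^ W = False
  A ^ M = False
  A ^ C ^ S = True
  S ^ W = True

Unsatisfiable — no assignment works.

Adding constraints 1, 3, 4, 5 mod 2: every variable appears an even number of times on the left, so the left side is 0.
But the right sides sum to 1 (mod 2). 0 ≠ 1 — the system is inconsistent.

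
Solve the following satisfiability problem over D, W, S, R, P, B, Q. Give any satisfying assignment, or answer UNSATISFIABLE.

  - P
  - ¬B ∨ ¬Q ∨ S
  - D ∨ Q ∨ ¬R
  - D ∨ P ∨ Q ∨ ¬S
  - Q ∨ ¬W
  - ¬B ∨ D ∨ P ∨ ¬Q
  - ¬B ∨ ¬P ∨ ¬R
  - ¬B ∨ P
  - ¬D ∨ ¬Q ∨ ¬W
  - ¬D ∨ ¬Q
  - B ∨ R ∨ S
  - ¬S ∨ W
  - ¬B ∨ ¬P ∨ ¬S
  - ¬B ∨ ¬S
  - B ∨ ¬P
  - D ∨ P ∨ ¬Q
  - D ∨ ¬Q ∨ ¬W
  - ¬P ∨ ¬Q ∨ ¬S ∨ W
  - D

D=T; W=F; S=F; R=F; P=T; B=T; Q=F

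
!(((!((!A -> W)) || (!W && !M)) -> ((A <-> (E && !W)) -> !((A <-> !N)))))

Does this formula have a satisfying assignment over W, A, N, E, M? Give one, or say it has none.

W = False, A = False, N = True, E = False, M = False

  !(((!((!A -> W)) || (!W && !M)) -> ((A <-> (E && !W)) -> !((A <-> !N))))) = True
    (!((!A -> W)) || (!W && !M)) -> ((A <-> (E && !W)) -> !((A <-> !N))) = False
      !((!A -> W)) || (!W && !M) = True
        !((!A -> W)) = True
          !A -> W = False
            !A = True
        !W && !M = True
          !W = True
          !M = True
      (A <-> (E && !W)) -> !((A <-> !N)) = False
        A <-> (E && !W) = True
          E && !W = False
            !W = True
        !((A <-> !N)) = False
          A <-> !N = True
            !N = False
The formula evaluates to True.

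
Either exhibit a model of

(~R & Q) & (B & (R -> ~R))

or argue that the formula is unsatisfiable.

R=F, Q=T, B=T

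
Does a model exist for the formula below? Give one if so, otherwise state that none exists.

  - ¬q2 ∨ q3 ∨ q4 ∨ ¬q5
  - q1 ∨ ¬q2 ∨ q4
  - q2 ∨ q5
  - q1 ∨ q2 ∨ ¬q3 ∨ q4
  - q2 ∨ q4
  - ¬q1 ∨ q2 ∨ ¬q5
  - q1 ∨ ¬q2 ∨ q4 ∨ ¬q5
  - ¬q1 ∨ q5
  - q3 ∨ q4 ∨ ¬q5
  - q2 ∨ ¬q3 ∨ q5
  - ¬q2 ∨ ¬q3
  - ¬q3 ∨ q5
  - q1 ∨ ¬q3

Set q1 = True.
  then (¬q1 ∨ q5) forces q5 = True.
  then (¬q1 ∨ q2 ∨ ¬q5) forces q2 = True.
  then (¬q2 ∨ ¬q3) forces q3 = False.
  then (¬q2 ∨ q3 ∨ q4 ∨ ¬q5) forces q4 = True.
All clauses satisfied.

q1 = True; q2 = True; q3 = False; q4 = True; q5 = True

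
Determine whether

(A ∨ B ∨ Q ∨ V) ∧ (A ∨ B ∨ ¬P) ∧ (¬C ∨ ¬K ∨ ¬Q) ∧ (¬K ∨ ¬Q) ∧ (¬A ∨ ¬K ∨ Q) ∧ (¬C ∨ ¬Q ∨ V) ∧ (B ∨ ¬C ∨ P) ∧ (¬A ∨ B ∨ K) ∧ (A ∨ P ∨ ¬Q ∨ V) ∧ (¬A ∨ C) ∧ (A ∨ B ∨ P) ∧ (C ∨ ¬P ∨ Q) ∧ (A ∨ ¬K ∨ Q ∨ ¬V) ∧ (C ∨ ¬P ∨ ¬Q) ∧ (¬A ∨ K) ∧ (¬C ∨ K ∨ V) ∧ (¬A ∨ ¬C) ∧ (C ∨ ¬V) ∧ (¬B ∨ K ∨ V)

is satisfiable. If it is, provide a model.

Set Q = True.
  then (¬K ∨ ¬Q) forces K = False.
  then (¬A ∨ K) forces A = False.
Try B = False:
  (A ∨ B ∨ ¬P) forces P = False.
  clause (A ∨ B ∨ P) is falsified — backtrack.
So B = True.
  then (¬B ∨ K ∨ V) forces V = True.
  then (C ∨ ¬V) forces C = True.
Set P = True.
All clauses satisfied.

Q: True; A: False; K: False; B: True; P: True; C: True; V: True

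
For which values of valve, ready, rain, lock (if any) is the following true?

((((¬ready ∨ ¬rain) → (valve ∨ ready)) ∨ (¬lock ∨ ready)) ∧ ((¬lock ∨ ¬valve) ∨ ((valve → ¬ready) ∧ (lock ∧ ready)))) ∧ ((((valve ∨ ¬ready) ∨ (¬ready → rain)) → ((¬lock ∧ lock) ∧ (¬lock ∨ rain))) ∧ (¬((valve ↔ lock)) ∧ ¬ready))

The formula is unsatisfiable.

The conjunct ((valve ∨ ¬ready) ∨ (¬ready → rain)) → ((¬lock ∧ lock) ∧ (¬lock ∨ rain)) is unsatisfiable on its own:
  ready = True: simplifies to (¬lock ∧ lock) ∧ (¬lock ∨ rain).
    lock = True: the conjunct ¬lock is False.
    lock = False: the conjunct lock is False.
  ready = False: simplifies to (¬lock ∧ lock) ∧ (¬lock ∨ rain).
    lock = True: the conjunct ¬lock is False.
    lock = False: the conjunct lock is False.
So the whole conjunction is unsatisfiable.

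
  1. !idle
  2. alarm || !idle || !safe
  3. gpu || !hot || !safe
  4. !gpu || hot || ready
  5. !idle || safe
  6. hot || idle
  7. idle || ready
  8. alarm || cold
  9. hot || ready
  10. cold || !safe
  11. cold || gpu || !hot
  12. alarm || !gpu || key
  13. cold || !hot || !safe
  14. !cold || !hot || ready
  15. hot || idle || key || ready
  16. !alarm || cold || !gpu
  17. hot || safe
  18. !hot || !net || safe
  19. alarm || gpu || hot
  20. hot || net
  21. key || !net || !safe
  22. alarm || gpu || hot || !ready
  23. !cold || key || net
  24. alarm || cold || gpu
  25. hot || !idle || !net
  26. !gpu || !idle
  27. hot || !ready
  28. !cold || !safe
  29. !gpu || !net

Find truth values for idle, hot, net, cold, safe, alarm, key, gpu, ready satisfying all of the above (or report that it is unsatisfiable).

idle=F; hot=T; net=F; cold=T; safe=F; alarm=F; key=T; gpu=T; ready=T

Unit clause (!idle) forces idle = False.
In (hot || idle) only hot is left, so hot = True.
In (idle || ready) only ready is left, so ready = True.
Try net = True:
  (!hot || !net || safe) forces safe = True.
  (gpu || !hot || !safe) forces gpu = True.
  clause (!gpu || !net) is falsified — backtrack.
So net = False.
Set cold = True.
  then (!cold || key || net) forces key = True.
  then (!cold || !safe) forces safe = False.
Set alarm = False.
Set gpu = True.
All clauses satisfied.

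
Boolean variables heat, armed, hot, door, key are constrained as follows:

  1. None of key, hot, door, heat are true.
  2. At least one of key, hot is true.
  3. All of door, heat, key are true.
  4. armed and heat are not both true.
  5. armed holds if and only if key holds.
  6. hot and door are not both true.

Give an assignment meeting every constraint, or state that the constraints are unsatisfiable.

Case heat = True:
  Constraint (1) is violated (heat=T) — contradiction.
Case heat = False:
  Constraint (3) is violated (heat=F) — contradiction.
Both cases fail — unsatisfiable.

Unsatisfiable — no assignment works.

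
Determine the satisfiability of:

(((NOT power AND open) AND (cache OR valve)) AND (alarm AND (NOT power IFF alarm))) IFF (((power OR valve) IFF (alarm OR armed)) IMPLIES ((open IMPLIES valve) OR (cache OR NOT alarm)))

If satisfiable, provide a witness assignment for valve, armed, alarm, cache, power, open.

valve = True, armed = True, alarm = True, cache = True, power = False, open = True

  (((NOT power AND open) AND (cache OR valve)) AND (alarm AND (NOT power IFF alarm))) IFF (((power OR valve) IFF (alarm OR armed)) IMPLIES ((open IMPLIES valve) OR (cache OR NOT alarm))) = True
    ((NOT power AND open) AND (cache OR valve)) AND (alarm AND (NOT power IFF alarm)) = True
      (NOT power AND open) AND (cache OR valve) = True
        NOT power AND open = True
          NOT power = True
        cache OR valve = True
      alarm AND (NOT power IFF alarm) = True
        NOT power IFF alarm = True
          NOT power = True
    ((power OR valve) IFF (alarm OR armed)) IMPLIES ((open IMPLIES valve) OR (cache OR NOT alarm)) = True
      (power OR valve) IFF (alarm OR armed) = True
        power OR valve = True
        alarm OR armed = True
      (open IMPLIES valve) OR (cache OR NOT alarm) = True
        open IMPLIES valve = True
        cache OR NOT alarm = True
          NOT alarm = False
The formula evaluates to True.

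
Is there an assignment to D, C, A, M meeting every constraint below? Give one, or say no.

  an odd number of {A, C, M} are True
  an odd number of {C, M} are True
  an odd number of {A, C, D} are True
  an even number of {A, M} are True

D: False, C: True, A: False, M: False

{A, C, M}: 1 true → odd ✓
{C, M}: 1 true → odd ✓
{A, C, D}: 1 true → odd ✓
{A, M}: 0 true → even ✓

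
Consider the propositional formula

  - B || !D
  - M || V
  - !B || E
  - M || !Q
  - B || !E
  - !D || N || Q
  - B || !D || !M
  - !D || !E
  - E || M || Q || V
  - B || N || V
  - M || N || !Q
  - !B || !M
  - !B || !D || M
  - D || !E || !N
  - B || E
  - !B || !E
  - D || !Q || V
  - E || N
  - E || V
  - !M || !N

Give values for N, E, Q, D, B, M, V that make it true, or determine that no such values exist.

Case E = True:
  (B || !E) forces B = True.
  Clause (!B || !E) is falsified — contradiction.
Case E = False:
  (!B || E) forces B = False.
  Clause (B || E) is falsified — contradiction.
Both cases fail, so the formula is unsatisfiable.

The formula is unsatisfiable.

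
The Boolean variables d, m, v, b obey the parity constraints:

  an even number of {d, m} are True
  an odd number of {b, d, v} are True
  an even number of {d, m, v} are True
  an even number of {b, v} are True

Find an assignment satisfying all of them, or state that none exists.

d = True; m = True; v = False; b = False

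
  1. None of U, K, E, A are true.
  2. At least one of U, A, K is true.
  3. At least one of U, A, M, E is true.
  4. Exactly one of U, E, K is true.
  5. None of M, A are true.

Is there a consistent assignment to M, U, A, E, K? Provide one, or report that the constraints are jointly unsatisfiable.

Case U = True:
  Constraint (1) is violated (U=T) — contradiction.
Case U = False:
  (1) forces K = False.
  (1) forces E = False.
  Constraint (4) is violated (U=F, E=F, K=F) — contradiction.
Both cases fail — unsatisfiable.

The formula is unsatisfiable.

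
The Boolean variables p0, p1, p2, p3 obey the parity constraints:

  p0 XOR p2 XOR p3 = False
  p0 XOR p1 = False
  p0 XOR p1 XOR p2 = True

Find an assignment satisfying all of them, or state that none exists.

p0 = True; p1 = True; p2 = True; p3 = False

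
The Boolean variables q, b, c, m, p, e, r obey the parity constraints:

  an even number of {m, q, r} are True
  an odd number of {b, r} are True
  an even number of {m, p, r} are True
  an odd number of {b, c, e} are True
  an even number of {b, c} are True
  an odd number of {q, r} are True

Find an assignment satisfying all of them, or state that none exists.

q=F, b=F, c=F, m=T, p=F, e=T, r=T

{m, q, r}: 2 true → even ✓
{b, r}: 1 true → odd ✓
{m, p, r}: 2 true → even ✓
{b, c, e}: 1 true → odd ✓
{b, c}: 0 true → even ✓
{q, r}: 1 true → odd ✓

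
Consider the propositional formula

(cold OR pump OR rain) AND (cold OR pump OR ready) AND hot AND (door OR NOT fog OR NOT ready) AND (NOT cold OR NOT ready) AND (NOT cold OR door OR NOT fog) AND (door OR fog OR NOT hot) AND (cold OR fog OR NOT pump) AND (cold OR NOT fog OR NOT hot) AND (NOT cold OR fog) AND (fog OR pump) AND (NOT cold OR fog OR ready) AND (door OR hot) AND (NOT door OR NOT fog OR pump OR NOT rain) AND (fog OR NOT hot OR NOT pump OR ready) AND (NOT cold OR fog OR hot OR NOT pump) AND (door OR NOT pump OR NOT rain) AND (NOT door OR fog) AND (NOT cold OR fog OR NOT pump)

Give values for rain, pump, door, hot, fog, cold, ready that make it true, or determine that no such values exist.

rain = False, pump = False, door = True, hot = True, fog = True, cold = True, ready = False

Unit clause (hot) forces hot = True.
Set rain = False.
Set pump = False.
  then (cold OR pump OR rain) forces cold = True.
  then (NOT cold OR NOT ready) forces ready = False.
  then (NOT cold OR fog) forces fog = True.
  then (NOT cold OR door OR NOT fog) forces door = True.
All clauses satisfied.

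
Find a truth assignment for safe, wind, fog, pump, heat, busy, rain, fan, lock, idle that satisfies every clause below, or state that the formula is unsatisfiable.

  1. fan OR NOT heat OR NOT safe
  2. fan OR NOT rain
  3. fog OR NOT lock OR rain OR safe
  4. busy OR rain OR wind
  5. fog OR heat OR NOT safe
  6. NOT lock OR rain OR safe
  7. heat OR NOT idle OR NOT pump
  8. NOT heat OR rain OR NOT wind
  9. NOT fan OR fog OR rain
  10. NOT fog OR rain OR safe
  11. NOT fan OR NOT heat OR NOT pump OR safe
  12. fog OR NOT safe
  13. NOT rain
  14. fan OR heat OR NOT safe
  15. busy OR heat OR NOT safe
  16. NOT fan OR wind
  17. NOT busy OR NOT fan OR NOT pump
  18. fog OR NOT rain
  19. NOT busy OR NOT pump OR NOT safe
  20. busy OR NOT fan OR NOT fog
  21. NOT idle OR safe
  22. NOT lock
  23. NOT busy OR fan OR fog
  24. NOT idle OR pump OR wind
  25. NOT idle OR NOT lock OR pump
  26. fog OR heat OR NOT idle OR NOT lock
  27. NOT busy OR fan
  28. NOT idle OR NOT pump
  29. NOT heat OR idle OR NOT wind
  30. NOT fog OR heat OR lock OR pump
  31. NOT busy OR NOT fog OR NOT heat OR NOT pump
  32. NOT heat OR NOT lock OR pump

Unit clause (NOT rain) forces rain = False.
Unit clause (NOT lock) forces lock = False.
Set safe = False.
  then (NOT fog OR rain OR safe) forces fog = False.
  then (NOT idle OR safe) forces idle = False.
  then (NOT fan OR fog OR rain) forces fan = False.
  then (NOT busy OR fan OR fog) forces busy = False.
  then (busy OR rain OR wind) forces wind = True.
  then (NOT heat OR rain OR NOT wind) forces heat = False.
Set pump = True.
All clauses satisfied.

safe: False; wind: True; fog: False; pump: True; heat: False; busy: False; rain: False; fan: False; lock: False; idle: False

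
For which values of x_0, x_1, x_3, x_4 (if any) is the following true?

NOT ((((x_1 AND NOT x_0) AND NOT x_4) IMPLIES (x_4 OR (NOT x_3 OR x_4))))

x_0 = False, x_1 = True, x_3 = True, x_4 = False

  NOT ((((x_1 AND NOT x_0) AND NOT x_4) IMPLIES (x_4 OR (NOT x_3 OR x_4)))) = True
    ((x_1 AND NOT x_0) AND NOT x_4) IMPLIES (x_4 OR (NOT x_3 OR x_4)) = False
      (x_1 AND NOT x_0) AND NOT x_4 = True
        x_1 AND NOT x_0 = True
          NOT x_0 = True
        NOT x_4 = True
      x_4 OR (NOT x_3 OR x_4) = False
        NOT x_3 OR x_4 = False
          NOT x_3 = False
The formula evaluates to True.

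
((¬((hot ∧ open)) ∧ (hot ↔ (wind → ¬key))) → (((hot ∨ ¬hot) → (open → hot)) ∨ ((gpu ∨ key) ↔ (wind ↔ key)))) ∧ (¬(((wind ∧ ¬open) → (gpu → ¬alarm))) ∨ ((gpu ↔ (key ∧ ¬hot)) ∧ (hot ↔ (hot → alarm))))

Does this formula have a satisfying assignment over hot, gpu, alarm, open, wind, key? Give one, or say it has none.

hot = True, gpu = True, alarm = True, open = False, wind = True, key = True

  (¬((hot ∧ open)) ∧ (hot ↔ (wind → ¬key))) → (((hot ∨ ¬hot) → (open → hot)) ∨ ((gpu ∨ key) ↔ (wind ↔ key))) = True
    ¬((hot ∧ open)) ∧ (hot ↔ (wind → ¬key)) = False
      ¬((hot ∧ open)) = True
        hot ∧ open = False
      hot ↔ (wind → ¬key) = False
        wind → ¬key = False
          ¬key = False
    ((hot ∨ ¬hot) → (open → hot)) ∨ ((gpu ∨ key) ↔ (wind ↔ key)) = True
      (hot ∨ ¬hot) → (open → hot) = True
        hot ∨ ¬hot = True
          ¬hot = False
        open → hot = True
      (gpu ∨ key) ↔ (wind ↔ key) = True
        gpu ∨ key = True
        wind ↔ key = True
  ¬(((wind ∧ ¬open) → (gpu → ¬alarm))) ∨ ((gpu ↔ (key ∧ ¬hot)) ∧ (hot ↔ (hot → alarm))) = True
    ¬(((wind ∧ ¬open) → (gpu → ¬alarm))) = True
      (wind ∧ ¬open) → (gpu → ¬alarm) = False
        wind ∧ ¬open = True
          ¬open = True
        gpu → ¬alarm = False
          ¬alarm = False
    (gpu ↔ (key ∧ ¬hot)) ∧ (hot ↔ (hot → alarm)) = False
      gpu ↔ (key ∧ ¬hot) = False
        key ∧ ¬hot = False
          ¬hot = False
      hot ↔ (hot → alarm) = True
        hot → alarm = True
Both conjuncts True, so the formula holds.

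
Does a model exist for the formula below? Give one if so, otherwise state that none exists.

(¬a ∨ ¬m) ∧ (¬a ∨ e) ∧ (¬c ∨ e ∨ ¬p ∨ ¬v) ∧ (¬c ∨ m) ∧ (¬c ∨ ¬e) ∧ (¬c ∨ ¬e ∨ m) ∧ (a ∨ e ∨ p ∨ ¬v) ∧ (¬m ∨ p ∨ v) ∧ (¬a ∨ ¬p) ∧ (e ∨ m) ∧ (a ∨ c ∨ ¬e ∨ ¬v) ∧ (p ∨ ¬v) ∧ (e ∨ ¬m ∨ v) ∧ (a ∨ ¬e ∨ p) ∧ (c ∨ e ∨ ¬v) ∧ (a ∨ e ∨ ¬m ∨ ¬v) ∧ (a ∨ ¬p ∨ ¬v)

e=T, v=F, p=T, c=F, a=F, m=T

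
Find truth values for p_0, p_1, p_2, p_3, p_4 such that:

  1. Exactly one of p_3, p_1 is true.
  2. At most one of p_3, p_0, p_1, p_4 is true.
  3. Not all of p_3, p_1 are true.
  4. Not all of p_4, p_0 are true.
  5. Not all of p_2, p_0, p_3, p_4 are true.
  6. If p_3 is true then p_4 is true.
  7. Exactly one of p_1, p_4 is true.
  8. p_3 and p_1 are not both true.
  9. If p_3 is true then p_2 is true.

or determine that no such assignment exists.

p_0 = False; p_1 = True; p_2 = True; p_3 = False; p_4 = False

  (1) {p_3, p_1}: 1 true — exactly one ✓
  (2) {p_3, p_0, p_1, p_4}: 1 true — at most one ✓
  (3) {p_3, p_1}: 1/2 true — not all ✓
  (4) {p_4, p_0}: 0/2 true — not all ✓
  (5) {p_2, p_0, p_3, p_4}: 1/4 true — not all ✓
  (6) p_3=F ⇒ p_4: vacuous ✓
  (7) {p_1, p_4}: 1 true — exactly one ✓
  (8) p_3=F, p_1=T — not both ✓
  (9) p_3=F ⇒ p_2: vacuous ✓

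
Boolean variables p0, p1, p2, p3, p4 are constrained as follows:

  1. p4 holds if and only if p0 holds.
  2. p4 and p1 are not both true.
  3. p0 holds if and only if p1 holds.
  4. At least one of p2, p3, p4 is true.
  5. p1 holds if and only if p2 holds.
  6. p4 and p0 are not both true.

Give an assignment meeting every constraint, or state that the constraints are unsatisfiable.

p0=F; p1=F; p2=F; p3=T; p4=F

  (1) p4=F, p0=F — same ✓
  (2) p4=F, p1=F — not both ✓
  (3) p0=F, p1=F — same ✓
  (4) {p2, p3, p4}: 1 true — at least one ✓
  (5) p1=F, p2=F — same ✓
  (6) p4=F, p0=F — not both ✓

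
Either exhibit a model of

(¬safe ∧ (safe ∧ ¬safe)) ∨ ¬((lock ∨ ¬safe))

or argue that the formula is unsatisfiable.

lock = False; safe = True

  (¬safe ∧ (safe ∧ ¬safe)) ∨ ¬((lock ∨ ¬safe)) = True
    ¬safe ∧ (safe ∧ ¬safe) = False
      ¬safe = False
      safe ∧ ¬safe = False
        ¬safe = False
    ¬((lock ∨ ¬safe)) = True
      lock ∨ ¬safe = False
        ¬safe = False
The formula evaluates to True.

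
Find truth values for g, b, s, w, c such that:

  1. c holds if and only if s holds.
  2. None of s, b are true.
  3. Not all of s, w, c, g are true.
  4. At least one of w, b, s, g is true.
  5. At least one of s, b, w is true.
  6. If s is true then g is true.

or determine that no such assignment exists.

g = True, b = False, s = False, w = True, c = False

  (1) c=F, s=F — same ✓
  (2) {s, b}: 0 true — none ✓
  (3) {s, w, c, g}: 2/4 true — not all ✓
  (4) {w, b, s, g}: 2 true — at least one ✓
  (5) {s, b, w}: 1 true — at least one ✓
  (6) s=F ⇒ g: vacuous ✓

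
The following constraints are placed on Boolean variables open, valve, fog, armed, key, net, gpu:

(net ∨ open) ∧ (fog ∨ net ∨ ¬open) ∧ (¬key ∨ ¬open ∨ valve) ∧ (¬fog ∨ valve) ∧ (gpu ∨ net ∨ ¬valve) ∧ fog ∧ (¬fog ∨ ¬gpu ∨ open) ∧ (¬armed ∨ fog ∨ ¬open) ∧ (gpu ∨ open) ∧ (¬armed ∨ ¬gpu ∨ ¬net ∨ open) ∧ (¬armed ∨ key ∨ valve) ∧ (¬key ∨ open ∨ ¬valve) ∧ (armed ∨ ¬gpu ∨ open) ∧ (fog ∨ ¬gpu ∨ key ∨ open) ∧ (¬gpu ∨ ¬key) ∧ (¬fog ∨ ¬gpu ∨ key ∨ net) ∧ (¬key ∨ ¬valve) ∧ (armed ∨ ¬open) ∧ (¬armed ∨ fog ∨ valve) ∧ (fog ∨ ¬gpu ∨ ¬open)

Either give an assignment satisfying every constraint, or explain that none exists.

open=T, valve=T, fog=T, armed=T, key=F, net=T, gpu=T

Unit clause (fog) forces fog = True.
In (¬fog ∨ valve) only valve is left, so valve = True.
In (¬key ∨ ¬valve) only ¬key is left, so key = False.
Try open = False:
  (net ∨ open) forces net = True.
  (¬fog ∨ ¬gpu ∨ open) forces gpu = False.
  clause (gpu ∨ open) is falsified — backtrack.
So open = True.
  then (armed ∨ ¬open) forces armed = True.
Set net = True.
Set gpu = True.
All clauses satisfied.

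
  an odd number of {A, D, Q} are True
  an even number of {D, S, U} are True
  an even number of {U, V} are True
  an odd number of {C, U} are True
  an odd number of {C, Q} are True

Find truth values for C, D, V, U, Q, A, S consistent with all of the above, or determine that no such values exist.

C=T; D=T; V=F; U=F; Q=F; A=F; S=T

{A, D, Q}: 1 true → odd ✓
{D, S, U}: 2 true → even ✓
{U, V}: 0 true → even ✓
{C, U}: 1 true → odd ✓
{C, Q}: 1 true → odd ✓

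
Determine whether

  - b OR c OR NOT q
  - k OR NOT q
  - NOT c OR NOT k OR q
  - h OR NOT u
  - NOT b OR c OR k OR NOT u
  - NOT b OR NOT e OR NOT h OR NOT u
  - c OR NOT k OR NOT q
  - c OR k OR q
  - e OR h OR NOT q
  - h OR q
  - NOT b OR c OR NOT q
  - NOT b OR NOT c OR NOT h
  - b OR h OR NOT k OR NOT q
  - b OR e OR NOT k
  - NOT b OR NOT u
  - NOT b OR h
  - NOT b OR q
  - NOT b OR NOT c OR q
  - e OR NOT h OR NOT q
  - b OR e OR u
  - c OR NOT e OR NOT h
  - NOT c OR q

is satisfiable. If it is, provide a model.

c=T; b=F; q=T; h=T; k=T; u=F; e=T

Set c = True.
  then (NOT c OR q) forces q = True.
  then (k OR NOT q) forces k = True.
Try b = True:
  (NOT b OR NOT c OR NOT h) forces h = False.
  clause (NOT b OR h) is falsified — backtrack.
So b = False.
  then (b OR h OR NOT k OR NOT q) forces h = True.
  then (b OR e OR NOT k) forces e = True.
Set u = False.
All clauses satisfied.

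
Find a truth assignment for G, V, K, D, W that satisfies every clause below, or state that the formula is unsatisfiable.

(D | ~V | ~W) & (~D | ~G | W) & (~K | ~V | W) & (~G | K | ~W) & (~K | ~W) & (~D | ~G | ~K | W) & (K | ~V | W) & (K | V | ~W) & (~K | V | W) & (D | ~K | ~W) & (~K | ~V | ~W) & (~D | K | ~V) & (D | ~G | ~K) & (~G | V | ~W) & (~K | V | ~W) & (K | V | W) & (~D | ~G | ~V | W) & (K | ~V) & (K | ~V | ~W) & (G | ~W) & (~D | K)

Case K = True:
  (~K | ~W) forces W = False.
  (~K | ~V | W) forces V = False.
  Clause (~K | V | W) is falsified — contradiction.
Case K = False:
  (K | ~V) forces V = False.
  (K | V | ~W) forces W = False.
  Clause (K | V | W) is falsified — contradiction.
Both cases fail, so the formula is unsatisfiable.

Unsatisfiable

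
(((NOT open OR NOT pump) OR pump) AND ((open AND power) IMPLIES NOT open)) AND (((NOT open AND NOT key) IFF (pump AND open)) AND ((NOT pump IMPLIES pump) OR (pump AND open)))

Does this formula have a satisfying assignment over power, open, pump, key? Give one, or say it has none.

power=F, open=F, pump=T, key=T

  ((NOT open OR NOT pump) OR pump) AND ((open AND power) IMPLIES NOT open) = True
    (NOT open OR NOT pump) OR pump = True
      NOT open OR NOT pump = True
        NOT open = True
        NOT pump = False
    (open AND power) IMPLIES NOT open = True
      open AND power = False
      NOT open = True
  ((NOT open AND NOT key) IFF (pump AND open)) AND ((NOT pump IMPLIES pump) OR (pump AND open)) = True
    (NOT open AND NOT key) IFF (pump AND open) = True
      NOT open AND NOT key = False
        NOT open = True
        NOT key = False
      pump AND open = False
    (NOT pump IMPLIES pump) OR (pump AND open) = True
      NOT pump IMPLIES pump = True
        NOT pump = False
      pump AND open = False
Both conjuncts True, so the formula holds.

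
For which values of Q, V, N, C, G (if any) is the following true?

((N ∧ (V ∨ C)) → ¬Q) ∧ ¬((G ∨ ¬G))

The conjunct ¬((G ∨ ¬G)) is unsatisfiable on its own:
  G=F: evaluates to False.
  G=T: evaluates to False.
So the whole conjunction is unsatisfiable.

No satisfying assignment exists.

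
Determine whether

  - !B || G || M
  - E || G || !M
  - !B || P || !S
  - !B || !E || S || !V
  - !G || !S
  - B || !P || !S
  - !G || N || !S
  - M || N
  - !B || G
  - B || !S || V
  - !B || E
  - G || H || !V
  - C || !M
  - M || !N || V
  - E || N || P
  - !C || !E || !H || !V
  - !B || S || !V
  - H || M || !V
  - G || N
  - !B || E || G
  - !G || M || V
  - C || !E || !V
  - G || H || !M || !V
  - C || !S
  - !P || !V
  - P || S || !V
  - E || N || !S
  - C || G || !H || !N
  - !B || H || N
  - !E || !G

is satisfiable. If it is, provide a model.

P=F, C=T, N=T, M=T, S=F, G=T, E=F, B=F, H=T, V=F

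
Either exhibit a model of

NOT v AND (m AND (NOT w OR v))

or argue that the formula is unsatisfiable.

w=F; m=T; v=F

  NOT v = True
  m AND (NOT w OR v) = True
    NOT w OR v = True
      NOT w = True
Both conjuncts True, so the formula holds.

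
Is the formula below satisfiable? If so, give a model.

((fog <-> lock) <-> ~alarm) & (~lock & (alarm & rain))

lock = False; fog = True; rain = True; alarm = True

  (fog <-> lock) <-> ~alarm = True
    fog <-> lock = False
    ~alarm = False
  ~lock & (alarm & rain) = True
    ~lock = True
    alarm & rain = True
Both conjuncts True, so the formula holds.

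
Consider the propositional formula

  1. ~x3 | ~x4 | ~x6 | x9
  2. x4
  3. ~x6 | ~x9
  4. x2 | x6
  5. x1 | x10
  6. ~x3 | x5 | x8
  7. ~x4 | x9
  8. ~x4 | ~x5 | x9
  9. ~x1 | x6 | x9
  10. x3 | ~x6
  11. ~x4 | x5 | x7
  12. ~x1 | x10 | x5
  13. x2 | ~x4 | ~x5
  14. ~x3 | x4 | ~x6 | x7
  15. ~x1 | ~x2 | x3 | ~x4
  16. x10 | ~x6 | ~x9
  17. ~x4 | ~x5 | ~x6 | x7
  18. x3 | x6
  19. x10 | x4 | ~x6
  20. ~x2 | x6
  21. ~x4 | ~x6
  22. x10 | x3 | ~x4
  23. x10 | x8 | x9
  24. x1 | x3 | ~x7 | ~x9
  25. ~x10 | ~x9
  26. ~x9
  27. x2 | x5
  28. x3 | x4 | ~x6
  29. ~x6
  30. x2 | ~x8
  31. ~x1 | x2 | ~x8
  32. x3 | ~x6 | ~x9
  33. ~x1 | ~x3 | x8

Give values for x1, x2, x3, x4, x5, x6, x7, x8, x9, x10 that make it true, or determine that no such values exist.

Case x4 = True:
  (~x4 | x9) forces x9 = True.
  Clause (~x9) is falsified — contradiction.
Case x4 = False:
  Clause (x4) is falsified — contradiction.
Both cases fail, so the formula is unsatisfiable.

No satisfying assignment exists.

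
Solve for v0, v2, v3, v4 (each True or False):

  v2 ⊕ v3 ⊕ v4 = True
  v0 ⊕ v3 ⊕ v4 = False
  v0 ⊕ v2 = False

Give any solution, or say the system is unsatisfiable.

Unsatisfiable — no assignment works.

Adding constraints 1, 2, 3 mod 2: every variable appears an even number of times on the left, so the left side is 0.
But the right sides sum to 1 (mod 2). 0 ≠ 1 — the system is inconsistent.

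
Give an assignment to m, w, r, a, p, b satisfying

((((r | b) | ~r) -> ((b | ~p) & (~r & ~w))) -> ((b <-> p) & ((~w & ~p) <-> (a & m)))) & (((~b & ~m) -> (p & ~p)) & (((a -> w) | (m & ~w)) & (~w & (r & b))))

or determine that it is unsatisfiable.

m = True, w = False, r = True, a = True, p = False, b = True

  (((r | b) | ~r) -> ((b | ~p) & (~r & ~w))) -> ((b <-> p) & ((~w & ~p) <-> (a & m))) = True
    ((r | b) | ~r) -> ((b | ~p) & (~r & ~w)) = False
      (r | b) | ~r = True
        r | b = True
        ~r = False
      (b | ~p) & (~r & ~w) = False
        b | ~p = True
          ~p = True
        ~r & ~w = False
          ~r = False
          ~w = True
    (b <-> p) & ((~w & ~p) <-> (a & m)) = False
      b <-> p = False
      (~w & ~p) <-> (a & m) = True
        ~w & ~p = True
          ~w = True
          ~p = True
        a & m = True
  ((~b & ~m) -> (p & ~p)) & (((a -> w) | (m & ~w)) & (~w & (r & b))) = True
    (~b & ~m) -> (p & ~p) = True
      ~b & ~m = False
        ~b = False
        ~m = False
      p & ~p = False
        ~p = True
    ((a -> w) | (m & ~w)) & (~w & (r & b)) = True
      (a -> w) | (m & ~w) = True
        a -> w = False
        m & ~w = True
          ~w = True
      ~w & (r & b) = True
        ~w = True
        r & b = True
Both conjuncts True, so the formula holds.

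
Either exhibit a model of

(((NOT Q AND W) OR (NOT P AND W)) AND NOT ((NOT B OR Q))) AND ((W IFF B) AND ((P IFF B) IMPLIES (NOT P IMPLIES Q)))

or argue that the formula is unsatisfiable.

Q = False; W = True; B = True; P = False

  ((NOT Q AND W) OR (NOT P AND W)) AND NOT ((NOT B OR Q)) = True
    (NOT Q AND W) OR (NOT P AND W) = True
      NOT Q AND W = True
        NOT Q = True
      NOT P AND W = True
        NOT P = True
    NOT ((NOT B OR Q)) = True
      NOT B OR Q = False
        NOT B = False
  (W IFF B) AND ((P IFF B) IMPLIES (NOT P IMPLIES Q)) = True
    W IFF B = True
    (P IFF B) IMPLIES (NOT P IMPLIES Q) = True
      P IFF B = False
      NOT P IMPLIES Q = False
        NOT P = True
Both conjuncts True, so the formula holds.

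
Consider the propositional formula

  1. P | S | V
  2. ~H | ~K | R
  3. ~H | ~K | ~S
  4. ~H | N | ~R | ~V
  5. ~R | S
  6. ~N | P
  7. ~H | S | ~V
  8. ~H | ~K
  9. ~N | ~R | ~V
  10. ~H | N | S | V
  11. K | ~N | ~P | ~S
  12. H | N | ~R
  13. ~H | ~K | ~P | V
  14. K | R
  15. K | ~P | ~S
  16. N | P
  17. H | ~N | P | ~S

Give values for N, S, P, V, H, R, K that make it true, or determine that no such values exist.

N: True, S: True, P: True, V: False, H: False, R: False, K: True

Set N = True.
  then (~N | P) forces P = True.
Set S = True.
  then (K | ~N | ~P | ~S) forces K = True.
  then (~H | ~K | ~S) forces H = False.
Set V = False.
Set R = False.
All clauses satisfied.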